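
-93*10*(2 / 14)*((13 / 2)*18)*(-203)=3155490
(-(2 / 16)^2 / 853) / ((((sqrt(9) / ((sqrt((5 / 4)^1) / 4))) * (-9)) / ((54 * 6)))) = 3 * sqrt(5) / 109184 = 0.00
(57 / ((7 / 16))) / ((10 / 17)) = 7752 / 35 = 221.49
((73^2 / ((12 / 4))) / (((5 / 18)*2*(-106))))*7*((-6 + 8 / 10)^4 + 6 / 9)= -25593177967 / 165625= -154524.85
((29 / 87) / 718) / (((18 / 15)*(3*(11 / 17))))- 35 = -14927135 / 426492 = -35.00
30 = 30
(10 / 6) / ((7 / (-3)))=-5 / 7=-0.71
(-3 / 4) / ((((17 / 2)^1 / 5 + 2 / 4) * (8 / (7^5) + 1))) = -16807 / 49324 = -0.34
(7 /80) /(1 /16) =7 /5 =1.40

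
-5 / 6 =-0.83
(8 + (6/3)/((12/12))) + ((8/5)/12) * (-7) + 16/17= 2552/255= 10.01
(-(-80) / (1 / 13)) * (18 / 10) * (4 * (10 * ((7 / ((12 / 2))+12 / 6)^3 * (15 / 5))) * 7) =49933520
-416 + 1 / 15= -6239 / 15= -415.93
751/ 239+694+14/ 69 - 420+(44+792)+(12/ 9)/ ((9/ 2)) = 165285551/ 148419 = 1113.64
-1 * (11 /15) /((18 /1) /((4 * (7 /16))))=-77 /1080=-0.07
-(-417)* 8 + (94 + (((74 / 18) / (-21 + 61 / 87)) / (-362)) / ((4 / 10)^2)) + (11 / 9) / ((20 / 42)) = 131664878693 / 38357520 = 3432.57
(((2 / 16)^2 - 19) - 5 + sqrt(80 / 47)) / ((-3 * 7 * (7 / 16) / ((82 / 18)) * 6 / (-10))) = -18.74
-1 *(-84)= 84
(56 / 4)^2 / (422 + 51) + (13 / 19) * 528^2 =1714246540 / 8987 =190747.36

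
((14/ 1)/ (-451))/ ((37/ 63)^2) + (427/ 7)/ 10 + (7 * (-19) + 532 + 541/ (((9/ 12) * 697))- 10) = 124708084019/ 314883690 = 396.04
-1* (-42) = 42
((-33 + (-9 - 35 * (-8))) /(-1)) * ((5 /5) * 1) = -238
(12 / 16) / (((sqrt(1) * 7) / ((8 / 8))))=3 / 28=0.11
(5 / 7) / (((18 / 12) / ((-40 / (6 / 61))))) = -12200 / 63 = -193.65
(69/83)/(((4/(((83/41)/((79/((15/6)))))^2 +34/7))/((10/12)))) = 164219773565/195050921632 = 0.84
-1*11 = -11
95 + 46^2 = 2211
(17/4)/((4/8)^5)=136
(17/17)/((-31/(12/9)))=-4/93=-0.04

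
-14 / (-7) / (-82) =-1 / 41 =-0.02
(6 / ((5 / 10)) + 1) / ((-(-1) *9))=13 / 9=1.44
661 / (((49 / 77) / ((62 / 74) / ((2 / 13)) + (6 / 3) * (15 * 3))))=7336439 / 74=99141.07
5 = 5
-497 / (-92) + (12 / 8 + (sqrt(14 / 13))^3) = 14 * sqrt(182) / 169 + 635 / 92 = 8.02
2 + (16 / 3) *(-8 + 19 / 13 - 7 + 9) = -866 / 39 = -22.21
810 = 810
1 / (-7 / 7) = -1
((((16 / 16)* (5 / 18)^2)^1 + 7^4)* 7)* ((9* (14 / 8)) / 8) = 38119501 / 1152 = 33089.84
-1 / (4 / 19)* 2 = -19 / 2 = -9.50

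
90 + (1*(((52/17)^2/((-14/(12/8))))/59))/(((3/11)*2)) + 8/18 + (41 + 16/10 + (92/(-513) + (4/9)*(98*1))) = 54001773613/306150705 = 176.39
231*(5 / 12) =385 / 4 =96.25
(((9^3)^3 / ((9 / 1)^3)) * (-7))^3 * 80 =-4118596792549655880240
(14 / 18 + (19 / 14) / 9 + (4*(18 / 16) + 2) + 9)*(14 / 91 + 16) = 3450 / 13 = 265.38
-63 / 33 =-21 / 11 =-1.91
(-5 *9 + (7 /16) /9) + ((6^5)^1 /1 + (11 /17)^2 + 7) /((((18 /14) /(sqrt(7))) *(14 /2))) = -6473 /144 + 2249408 *sqrt(7) /2601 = 2243.16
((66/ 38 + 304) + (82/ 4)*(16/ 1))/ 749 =12041/ 14231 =0.85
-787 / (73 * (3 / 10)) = -7870 / 219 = -35.94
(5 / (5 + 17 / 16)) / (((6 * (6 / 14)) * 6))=140 / 2619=0.05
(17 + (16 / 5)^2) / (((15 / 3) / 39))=26559 / 125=212.47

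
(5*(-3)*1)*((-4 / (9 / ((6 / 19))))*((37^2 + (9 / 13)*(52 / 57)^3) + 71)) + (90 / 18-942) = 819335509 / 390963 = 2095.69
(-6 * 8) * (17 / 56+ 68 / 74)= -58.68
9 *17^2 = 2601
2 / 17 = 0.12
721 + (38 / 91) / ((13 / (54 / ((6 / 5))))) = 854653 / 1183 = 722.45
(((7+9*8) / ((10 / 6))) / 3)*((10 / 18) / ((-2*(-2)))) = 79 / 36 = 2.19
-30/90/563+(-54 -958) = -1709269/1689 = -1012.00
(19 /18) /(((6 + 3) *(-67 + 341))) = 19 /44388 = 0.00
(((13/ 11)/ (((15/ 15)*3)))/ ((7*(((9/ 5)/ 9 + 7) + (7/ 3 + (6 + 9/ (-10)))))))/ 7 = 130/ 236621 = 0.00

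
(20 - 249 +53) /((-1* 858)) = 8 /39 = 0.21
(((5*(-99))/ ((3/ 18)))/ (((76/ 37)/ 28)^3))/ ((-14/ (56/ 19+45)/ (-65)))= -218252606747175/ 130321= -1674730908.66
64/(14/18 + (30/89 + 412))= 51264/330905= 0.15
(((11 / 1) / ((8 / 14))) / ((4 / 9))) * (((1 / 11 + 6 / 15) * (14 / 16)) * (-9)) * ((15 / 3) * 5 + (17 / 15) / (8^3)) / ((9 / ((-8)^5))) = 762115473 / 50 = 15242309.46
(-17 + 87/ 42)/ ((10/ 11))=-2299/ 140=-16.42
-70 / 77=-10 / 11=-0.91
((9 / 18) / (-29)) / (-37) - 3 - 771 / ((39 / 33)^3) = -2216369435 / 4714762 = -470.09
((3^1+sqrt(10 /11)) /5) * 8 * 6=48 * sqrt(110) /55+144 /5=37.95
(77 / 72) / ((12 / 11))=847 / 864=0.98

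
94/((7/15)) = 1410/7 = 201.43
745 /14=53.21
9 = 9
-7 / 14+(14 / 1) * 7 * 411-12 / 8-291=39985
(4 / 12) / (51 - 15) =1 / 108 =0.01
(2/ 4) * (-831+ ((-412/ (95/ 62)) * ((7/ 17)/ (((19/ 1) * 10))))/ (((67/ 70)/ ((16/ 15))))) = -25646757671/ 61676850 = -415.82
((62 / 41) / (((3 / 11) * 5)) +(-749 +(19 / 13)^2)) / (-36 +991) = -77510042 / 99257925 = -0.78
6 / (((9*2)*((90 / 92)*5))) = 0.07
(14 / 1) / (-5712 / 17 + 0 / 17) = -1 / 24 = -0.04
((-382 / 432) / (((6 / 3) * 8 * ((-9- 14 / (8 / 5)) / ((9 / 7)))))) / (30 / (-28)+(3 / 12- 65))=-191 / 3140472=-0.00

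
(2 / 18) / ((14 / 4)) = 0.03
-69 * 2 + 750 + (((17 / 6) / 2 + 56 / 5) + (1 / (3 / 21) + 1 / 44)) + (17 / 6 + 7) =35281 / 55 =641.47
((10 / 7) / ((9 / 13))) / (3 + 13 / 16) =0.54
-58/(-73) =58/73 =0.79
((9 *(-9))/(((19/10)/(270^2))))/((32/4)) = -7381125/19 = -388480.26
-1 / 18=-0.06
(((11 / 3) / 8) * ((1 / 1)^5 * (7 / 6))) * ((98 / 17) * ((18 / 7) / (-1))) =-539 / 68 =-7.93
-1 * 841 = -841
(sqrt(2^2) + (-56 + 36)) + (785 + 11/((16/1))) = 12283/16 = 767.69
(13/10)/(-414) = -13/4140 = -0.00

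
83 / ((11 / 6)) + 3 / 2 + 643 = 15175 / 22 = 689.77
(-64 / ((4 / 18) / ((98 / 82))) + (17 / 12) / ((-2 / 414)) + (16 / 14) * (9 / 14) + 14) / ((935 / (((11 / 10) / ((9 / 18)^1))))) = -5004101 / 3415300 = -1.47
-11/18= -0.61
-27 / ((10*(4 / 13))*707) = -351 / 28280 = -0.01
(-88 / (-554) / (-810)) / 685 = -22 / 76846725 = -0.00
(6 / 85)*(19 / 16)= 0.08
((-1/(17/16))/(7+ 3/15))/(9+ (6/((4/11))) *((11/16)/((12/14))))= -0.01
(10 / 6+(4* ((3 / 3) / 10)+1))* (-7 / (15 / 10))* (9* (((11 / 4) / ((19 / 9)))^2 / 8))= -1577961 / 57760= -27.32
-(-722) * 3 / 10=1083 / 5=216.60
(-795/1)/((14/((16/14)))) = -3180/49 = -64.90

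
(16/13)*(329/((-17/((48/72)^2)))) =-21056/1989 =-10.59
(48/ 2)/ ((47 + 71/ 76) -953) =-1824/ 68785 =-0.03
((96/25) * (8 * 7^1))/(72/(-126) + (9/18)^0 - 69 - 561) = -12544/36725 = -0.34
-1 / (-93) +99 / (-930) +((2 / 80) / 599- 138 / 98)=-164195719 / 109185720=-1.50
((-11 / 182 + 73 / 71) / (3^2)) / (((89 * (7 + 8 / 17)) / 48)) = 1700680 / 219086049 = 0.01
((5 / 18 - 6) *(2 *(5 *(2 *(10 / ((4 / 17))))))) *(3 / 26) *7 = -306425 / 78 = -3928.53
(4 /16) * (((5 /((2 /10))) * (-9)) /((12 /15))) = -1125 /16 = -70.31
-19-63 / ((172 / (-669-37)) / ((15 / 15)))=20605 / 86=239.59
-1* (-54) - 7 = 47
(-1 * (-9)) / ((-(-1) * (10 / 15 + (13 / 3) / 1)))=9 / 5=1.80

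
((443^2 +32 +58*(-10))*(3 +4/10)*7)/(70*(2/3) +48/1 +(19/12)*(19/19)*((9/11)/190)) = 6148142616/124969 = 49197.34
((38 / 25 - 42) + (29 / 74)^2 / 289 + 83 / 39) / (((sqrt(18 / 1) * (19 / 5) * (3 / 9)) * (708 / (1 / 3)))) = -59175995677 * sqrt(2) / 24907721585760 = -0.00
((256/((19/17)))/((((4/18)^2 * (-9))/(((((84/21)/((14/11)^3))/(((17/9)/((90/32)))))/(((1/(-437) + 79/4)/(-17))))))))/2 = 7587738180/11840017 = 640.86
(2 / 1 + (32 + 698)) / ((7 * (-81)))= -1.29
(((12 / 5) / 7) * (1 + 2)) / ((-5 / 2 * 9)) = -8 / 175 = -0.05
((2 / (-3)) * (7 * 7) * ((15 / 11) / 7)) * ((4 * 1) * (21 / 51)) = -1960 / 187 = -10.48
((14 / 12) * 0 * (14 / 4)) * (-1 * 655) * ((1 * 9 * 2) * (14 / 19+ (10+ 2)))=0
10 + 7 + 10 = 27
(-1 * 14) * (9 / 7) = -18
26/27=0.96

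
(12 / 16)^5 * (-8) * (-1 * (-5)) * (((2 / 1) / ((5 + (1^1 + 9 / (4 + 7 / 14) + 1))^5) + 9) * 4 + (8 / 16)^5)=-342.02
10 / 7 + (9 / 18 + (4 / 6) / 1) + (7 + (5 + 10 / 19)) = 12067 / 798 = 15.12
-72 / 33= -24 / 11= -2.18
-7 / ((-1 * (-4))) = -1.75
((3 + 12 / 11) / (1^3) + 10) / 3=155 / 33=4.70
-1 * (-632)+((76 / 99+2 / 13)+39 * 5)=1065535 / 1287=827.92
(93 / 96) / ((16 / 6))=93 / 256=0.36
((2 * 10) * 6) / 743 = 120 / 743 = 0.16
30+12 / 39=30.31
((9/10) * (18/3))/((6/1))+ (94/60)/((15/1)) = 226/225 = 1.00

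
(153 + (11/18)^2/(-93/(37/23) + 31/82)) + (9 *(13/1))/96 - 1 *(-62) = 8877647207/41059872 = 216.21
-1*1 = -1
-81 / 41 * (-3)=243 / 41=5.93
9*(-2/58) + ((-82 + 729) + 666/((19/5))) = 452896/551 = 821.95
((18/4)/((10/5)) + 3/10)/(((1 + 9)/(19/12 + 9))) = 2159/800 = 2.70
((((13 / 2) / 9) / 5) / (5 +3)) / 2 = 13 / 1440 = 0.01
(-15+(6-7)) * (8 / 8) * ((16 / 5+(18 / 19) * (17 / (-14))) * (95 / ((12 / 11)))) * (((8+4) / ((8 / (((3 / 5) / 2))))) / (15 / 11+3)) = -164923 / 560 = -294.51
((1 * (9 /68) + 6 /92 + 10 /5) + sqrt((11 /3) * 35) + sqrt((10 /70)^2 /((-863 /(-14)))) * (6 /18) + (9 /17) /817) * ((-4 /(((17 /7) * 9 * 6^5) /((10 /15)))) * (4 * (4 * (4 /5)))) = -112 * sqrt(1155) /1673055 - 78647996 /178150800195 - 16 * sqrt(12082) /1443846465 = -0.00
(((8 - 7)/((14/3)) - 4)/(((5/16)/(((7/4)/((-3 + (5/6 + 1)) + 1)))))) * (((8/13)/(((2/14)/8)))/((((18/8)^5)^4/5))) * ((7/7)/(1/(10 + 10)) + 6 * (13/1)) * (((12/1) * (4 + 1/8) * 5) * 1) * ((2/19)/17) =562862696178531696640/1890742120836297927237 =0.30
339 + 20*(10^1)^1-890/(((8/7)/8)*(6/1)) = -1498/3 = -499.33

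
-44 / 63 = -0.70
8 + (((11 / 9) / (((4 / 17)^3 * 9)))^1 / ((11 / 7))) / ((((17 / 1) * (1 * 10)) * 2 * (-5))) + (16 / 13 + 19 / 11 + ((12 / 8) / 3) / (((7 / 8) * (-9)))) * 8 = 16165603777 / 518918400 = 31.15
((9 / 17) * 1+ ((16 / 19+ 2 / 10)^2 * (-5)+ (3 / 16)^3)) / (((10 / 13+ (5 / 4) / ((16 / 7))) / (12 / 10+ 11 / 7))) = -258545022879 / 25088056000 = -10.31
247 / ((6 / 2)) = 247 / 3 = 82.33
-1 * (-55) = 55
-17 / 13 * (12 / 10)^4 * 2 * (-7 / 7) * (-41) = -1806624 / 8125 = -222.35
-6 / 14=-3 / 7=-0.43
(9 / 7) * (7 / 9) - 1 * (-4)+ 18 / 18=6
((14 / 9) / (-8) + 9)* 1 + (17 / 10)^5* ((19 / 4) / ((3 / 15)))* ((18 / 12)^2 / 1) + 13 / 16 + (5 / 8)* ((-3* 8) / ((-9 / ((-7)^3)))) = 566459923 / 2880000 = 196.69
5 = 5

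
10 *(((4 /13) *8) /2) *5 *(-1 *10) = -8000 /13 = -615.38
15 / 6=5 / 2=2.50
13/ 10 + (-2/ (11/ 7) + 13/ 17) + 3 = 7091/ 1870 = 3.79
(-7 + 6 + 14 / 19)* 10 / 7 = -50 / 133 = -0.38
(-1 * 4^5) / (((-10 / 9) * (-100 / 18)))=-20736 / 125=-165.89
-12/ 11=-1.09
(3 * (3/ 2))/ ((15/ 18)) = 27/ 5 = 5.40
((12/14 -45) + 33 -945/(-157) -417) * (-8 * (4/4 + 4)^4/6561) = 321.69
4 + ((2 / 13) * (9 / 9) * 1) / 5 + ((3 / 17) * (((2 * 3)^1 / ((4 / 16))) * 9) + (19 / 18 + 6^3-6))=5036227 / 19890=253.20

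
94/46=47/23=2.04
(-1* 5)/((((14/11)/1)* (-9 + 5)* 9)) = 55/504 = 0.11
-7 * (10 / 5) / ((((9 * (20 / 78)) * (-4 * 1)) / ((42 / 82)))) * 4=637 / 205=3.11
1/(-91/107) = -107/91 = -1.18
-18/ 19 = -0.95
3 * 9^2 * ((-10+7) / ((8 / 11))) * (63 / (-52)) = 505197 / 416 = 1214.42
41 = 41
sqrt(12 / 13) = 2 * sqrt(39) / 13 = 0.96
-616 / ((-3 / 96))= 19712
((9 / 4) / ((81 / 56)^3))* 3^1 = 43904 / 19683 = 2.23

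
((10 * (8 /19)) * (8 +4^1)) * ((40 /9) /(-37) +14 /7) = 200320 /2109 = 94.98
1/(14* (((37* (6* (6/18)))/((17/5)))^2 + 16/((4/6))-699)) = -289/814450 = -0.00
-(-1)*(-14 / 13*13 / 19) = -14 / 19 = -0.74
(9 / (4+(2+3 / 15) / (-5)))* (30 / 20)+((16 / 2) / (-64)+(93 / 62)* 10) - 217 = -141213 / 712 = -198.33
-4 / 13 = -0.31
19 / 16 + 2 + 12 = 243 / 16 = 15.19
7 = 7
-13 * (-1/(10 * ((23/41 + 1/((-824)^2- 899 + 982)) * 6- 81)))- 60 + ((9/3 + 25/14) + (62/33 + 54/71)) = -6252069969316/118879450305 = -52.59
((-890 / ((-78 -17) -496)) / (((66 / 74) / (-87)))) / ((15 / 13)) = -2482922 / 19503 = -127.31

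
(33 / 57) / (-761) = -0.00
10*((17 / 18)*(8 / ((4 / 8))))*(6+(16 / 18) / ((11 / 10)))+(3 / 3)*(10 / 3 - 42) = 882188 / 891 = 990.11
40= 40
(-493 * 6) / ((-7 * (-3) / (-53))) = 52258 / 7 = 7465.43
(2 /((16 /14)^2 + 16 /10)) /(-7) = -35 /356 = -0.10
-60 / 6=-10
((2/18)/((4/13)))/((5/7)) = 91/180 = 0.51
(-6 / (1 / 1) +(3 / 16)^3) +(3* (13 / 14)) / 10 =-819279 / 143360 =-5.71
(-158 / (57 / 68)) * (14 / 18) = -75208 / 513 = -146.60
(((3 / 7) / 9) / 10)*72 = 0.34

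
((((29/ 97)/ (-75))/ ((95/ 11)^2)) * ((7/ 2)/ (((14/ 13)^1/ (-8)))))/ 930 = 45617/ 30530446875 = 0.00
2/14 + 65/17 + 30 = 4042/119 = 33.97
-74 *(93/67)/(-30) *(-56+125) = 79143/335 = 236.25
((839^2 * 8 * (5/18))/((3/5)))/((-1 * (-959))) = 70392100/25893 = 2718.58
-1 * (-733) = 733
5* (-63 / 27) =-35 / 3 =-11.67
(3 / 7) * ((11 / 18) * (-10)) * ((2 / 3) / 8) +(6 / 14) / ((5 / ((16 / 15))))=-799 / 6300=-0.13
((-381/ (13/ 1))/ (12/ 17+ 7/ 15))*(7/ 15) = -45339/ 3887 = -11.66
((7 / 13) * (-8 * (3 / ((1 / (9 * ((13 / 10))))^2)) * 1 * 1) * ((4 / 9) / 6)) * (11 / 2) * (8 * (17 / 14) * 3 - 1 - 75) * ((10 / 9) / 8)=23452 / 5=4690.40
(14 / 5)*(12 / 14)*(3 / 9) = 0.80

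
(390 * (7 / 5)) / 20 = 273 / 10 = 27.30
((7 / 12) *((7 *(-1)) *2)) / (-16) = 49 / 96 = 0.51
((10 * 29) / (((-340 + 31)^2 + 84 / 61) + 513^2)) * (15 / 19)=44225 / 69279491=0.00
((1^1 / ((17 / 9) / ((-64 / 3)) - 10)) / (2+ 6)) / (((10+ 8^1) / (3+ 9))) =-16 / 1937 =-0.01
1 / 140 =0.01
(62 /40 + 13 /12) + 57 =1789 /30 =59.63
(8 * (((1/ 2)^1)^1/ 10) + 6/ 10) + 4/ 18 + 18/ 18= 20/ 9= 2.22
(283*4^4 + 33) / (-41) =-72481 / 41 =-1767.83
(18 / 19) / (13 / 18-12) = -324 / 3857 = -0.08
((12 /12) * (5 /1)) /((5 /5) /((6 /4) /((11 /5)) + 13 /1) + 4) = 1505 /1226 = 1.23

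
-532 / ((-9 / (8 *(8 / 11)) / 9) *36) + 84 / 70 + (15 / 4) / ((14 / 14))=180041 / 1980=90.93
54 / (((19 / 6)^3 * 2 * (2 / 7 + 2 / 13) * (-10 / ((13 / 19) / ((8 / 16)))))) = -862407 / 3258025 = -0.26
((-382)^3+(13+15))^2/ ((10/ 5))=1553637679921800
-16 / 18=-8 / 9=-0.89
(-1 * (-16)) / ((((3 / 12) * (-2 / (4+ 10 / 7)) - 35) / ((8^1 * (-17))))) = 165376 / 2667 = 62.01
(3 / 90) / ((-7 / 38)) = -0.18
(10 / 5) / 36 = 1 / 18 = 0.06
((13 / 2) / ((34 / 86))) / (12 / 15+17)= 2795 / 3026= 0.92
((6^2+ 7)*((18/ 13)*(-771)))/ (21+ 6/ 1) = -22102/ 13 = -1700.15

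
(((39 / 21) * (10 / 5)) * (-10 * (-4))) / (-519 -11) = -104 / 371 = -0.28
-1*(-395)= 395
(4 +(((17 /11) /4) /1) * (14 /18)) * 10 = 43.01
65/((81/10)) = 650/81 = 8.02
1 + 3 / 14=1.21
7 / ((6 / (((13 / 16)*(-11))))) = -1001 / 96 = -10.43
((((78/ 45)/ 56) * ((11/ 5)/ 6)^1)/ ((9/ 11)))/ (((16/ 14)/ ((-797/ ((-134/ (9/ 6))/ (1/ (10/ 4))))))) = 1253681/ 28944000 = 0.04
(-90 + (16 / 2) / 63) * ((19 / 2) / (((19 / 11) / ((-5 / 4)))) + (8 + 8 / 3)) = -36803 / 108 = -340.77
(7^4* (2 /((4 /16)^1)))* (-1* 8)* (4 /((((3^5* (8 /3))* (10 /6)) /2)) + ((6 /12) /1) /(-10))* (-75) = -4417840 /9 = -490871.11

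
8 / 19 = 0.42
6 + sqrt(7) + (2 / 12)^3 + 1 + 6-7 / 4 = sqrt(7) + 2431 / 216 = 13.90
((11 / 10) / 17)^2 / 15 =0.00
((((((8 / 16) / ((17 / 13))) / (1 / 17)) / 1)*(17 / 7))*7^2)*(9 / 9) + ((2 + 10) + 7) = 1585 / 2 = 792.50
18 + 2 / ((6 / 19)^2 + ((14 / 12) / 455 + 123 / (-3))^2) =1661409867258 / 92294447281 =18.00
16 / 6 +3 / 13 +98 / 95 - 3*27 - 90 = -618998 / 3705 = -167.07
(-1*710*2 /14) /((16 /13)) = -4615 /56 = -82.41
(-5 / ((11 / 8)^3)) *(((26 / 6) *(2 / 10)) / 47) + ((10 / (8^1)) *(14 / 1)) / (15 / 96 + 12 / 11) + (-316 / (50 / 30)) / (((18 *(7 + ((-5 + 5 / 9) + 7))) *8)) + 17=4372872630427 / 141706618680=30.86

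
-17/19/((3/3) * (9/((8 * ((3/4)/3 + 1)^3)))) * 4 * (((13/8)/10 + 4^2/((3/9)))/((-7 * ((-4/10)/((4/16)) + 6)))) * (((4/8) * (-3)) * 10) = -40938125/280896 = -145.74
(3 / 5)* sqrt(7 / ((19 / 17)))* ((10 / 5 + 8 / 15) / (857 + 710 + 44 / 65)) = 26* sqrt(2261) / 509495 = 0.00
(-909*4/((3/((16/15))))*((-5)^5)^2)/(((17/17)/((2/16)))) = -1578125000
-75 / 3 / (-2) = 25 / 2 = 12.50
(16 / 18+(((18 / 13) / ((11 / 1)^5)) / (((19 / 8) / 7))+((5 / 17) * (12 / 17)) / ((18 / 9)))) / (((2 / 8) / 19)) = 410854165048 / 5445617463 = 75.45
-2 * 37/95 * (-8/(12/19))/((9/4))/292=148/9855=0.02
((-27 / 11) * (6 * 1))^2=26244 / 121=216.89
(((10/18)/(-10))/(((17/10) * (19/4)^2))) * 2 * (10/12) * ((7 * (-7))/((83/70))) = 1372000/13753017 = 0.10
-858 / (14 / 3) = -1287 / 7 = -183.86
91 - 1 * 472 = -381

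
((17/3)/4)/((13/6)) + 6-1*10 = -87/26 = -3.35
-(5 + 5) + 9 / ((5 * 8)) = -391 / 40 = -9.78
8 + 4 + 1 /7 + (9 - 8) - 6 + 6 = 92 /7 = 13.14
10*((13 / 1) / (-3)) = -130 / 3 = -43.33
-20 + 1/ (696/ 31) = -13889/ 696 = -19.96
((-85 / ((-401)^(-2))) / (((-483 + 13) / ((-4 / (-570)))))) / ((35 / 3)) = 2733617 / 156275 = 17.49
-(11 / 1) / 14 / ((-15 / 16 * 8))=11 / 105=0.10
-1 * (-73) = 73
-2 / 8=-1 / 4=-0.25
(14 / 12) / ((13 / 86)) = 301 / 39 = 7.72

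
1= 1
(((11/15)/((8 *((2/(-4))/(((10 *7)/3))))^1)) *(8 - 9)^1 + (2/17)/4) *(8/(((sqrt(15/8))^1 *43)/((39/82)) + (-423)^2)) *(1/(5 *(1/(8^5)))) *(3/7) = 10447749989793792/19315954882643755 - 3959323623424 *sqrt(30)/57947864647931265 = 0.54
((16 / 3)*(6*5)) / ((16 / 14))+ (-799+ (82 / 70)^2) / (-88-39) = 22757594 / 155575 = 146.28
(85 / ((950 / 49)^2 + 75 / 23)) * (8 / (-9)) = -7510328 / 37687635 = -0.20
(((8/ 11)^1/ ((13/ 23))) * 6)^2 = 1218816/ 20449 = 59.60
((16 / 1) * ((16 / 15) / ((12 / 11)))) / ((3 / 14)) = 9856 / 135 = 73.01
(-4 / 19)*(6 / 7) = -24 / 133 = -0.18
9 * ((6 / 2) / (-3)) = -9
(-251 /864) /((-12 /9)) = 251 /1152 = 0.22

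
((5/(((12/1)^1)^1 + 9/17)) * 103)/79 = 8755/16827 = 0.52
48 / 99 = 16 / 33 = 0.48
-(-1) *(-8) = -8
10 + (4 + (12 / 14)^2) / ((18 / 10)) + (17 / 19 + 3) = 138464 / 8379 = 16.53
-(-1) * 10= 10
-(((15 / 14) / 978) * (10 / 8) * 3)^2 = -5625 / 333281536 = -0.00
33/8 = 4.12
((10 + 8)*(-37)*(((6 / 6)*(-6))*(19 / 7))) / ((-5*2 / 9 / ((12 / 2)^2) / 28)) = -49198752 / 5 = -9839750.40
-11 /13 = -0.85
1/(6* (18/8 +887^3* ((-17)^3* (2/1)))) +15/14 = 1.07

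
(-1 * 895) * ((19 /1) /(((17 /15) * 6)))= -85025 /34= -2500.74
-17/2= -8.50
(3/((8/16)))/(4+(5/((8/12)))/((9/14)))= 18/47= 0.38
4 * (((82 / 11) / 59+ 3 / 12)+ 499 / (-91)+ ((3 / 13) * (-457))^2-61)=33953816643 / 767767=44224.12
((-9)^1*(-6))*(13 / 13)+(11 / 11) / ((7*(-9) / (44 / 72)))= 61225 / 1134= 53.99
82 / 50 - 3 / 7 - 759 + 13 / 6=-793403 / 1050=-755.62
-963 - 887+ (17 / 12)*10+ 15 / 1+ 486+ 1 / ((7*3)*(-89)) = -1663203 / 1246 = -1334.83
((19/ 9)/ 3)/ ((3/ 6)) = 1.41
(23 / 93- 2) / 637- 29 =-1718152 / 59241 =-29.00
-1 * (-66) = 66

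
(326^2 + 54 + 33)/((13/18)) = 1914534/13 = 147271.85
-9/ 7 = -1.29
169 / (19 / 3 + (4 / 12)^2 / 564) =65988 / 2473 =26.68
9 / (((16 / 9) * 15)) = 0.34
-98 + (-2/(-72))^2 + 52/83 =-10474189/107568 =-97.37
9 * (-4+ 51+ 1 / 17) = 7200 / 17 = 423.53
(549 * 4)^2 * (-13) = -62691408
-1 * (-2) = 2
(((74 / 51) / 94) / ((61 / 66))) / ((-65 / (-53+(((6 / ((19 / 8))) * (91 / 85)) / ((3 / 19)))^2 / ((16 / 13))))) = -1090371722 / 22889052875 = -0.05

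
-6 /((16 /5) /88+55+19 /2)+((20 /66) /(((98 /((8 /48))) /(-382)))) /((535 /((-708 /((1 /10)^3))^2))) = -75518707702064180 /409420627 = -184452620.90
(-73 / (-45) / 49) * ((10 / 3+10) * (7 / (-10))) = -292 / 945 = -0.31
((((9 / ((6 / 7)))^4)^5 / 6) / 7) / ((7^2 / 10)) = 1351887412278676135263345 / 1048576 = 1289260303763080725.92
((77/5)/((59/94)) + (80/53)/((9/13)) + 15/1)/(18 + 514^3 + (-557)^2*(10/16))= 46960408/153087414358815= 0.00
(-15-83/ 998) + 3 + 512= 498917/ 998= 499.92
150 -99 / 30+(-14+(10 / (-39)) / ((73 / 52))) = 290213 / 2190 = 132.52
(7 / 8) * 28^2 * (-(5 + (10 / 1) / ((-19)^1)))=-58310 / 19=-3068.95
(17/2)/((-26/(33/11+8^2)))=-1139/52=-21.90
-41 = -41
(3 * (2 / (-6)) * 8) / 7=-8 / 7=-1.14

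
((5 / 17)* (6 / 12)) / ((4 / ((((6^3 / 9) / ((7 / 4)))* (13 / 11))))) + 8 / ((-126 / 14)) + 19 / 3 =71161 / 11781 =6.04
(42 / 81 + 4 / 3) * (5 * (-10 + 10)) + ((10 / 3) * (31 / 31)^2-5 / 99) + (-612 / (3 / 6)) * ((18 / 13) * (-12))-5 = 26171806 / 1287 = 20335.51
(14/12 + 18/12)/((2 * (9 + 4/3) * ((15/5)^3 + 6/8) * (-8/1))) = -2/3441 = -0.00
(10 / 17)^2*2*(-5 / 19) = -1000 / 5491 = -0.18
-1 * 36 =-36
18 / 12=3 / 2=1.50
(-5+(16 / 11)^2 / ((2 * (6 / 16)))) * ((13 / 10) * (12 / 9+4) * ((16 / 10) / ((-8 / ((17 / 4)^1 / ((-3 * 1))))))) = -4.28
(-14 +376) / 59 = 362 / 59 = 6.14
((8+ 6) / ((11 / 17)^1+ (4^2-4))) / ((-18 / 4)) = -476 / 1935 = -0.25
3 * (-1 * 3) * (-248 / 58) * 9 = 10044 / 29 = 346.34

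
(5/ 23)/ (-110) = -1/ 506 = -0.00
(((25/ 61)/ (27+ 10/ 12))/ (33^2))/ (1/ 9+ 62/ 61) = 150/ 12508133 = 0.00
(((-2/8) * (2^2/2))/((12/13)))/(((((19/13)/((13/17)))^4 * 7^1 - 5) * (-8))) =10604499373/13845720591744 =0.00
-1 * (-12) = 12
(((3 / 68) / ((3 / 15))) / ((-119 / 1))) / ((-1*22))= 0.00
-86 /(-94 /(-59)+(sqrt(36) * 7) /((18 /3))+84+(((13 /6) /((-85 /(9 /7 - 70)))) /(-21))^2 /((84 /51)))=-46971517874400 /50574912763331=-0.93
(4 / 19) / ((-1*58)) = -2 / 551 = -0.00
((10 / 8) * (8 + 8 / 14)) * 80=6000 / 7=857.14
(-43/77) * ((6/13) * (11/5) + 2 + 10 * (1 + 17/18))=-80711/6435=-12.54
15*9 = 135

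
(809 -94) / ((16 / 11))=7865 / 16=491.56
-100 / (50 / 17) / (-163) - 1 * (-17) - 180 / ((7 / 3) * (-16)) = 100545 / 4564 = 22.03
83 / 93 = 0.89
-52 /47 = -1.11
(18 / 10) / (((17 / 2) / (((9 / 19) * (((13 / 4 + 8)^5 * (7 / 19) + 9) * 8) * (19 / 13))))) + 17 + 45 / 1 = 104724938459 / 1343680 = 77938.90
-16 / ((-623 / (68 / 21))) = 1088 / 13083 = 0.08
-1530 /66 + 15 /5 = -222 /11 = -20.18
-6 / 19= -0.32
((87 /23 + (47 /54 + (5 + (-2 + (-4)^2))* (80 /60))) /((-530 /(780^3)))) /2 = -13424589.17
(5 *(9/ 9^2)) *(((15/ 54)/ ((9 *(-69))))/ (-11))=25/ 1106622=0.00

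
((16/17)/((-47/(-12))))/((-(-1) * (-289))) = -192/230911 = -0.00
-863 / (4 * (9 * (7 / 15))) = -4315 / 84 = -51.37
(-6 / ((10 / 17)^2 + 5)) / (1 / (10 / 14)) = -578 / 721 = -0.80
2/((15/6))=4/5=0.80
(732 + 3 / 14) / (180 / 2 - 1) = 8.23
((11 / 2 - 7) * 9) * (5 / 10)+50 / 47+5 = -129 / 188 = -0.69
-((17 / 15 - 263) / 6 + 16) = 1244 / 45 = 27.64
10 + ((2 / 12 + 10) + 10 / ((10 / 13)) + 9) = 42.17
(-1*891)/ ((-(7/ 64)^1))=57024/ 7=8146.29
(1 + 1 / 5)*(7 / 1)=8.40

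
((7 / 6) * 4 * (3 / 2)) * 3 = 21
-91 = -91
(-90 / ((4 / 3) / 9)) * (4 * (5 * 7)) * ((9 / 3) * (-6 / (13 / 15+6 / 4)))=45927000 / 71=646859.15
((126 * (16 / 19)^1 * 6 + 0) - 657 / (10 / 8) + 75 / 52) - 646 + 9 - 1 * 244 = -3796519 / 4940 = -768.53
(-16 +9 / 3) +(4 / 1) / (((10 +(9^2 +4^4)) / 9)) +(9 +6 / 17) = -20902 / 5899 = -3.54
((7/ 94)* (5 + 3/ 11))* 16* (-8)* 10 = -259840/ 517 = -502.59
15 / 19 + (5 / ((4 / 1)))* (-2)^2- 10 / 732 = 40165 / 6954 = 5.78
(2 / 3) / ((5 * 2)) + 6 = 91 / 15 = 6.07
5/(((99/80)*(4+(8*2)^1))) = 20/99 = 0.20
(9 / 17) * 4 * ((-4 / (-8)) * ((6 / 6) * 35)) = 37.06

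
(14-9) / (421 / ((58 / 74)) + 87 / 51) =493 / 53130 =0.01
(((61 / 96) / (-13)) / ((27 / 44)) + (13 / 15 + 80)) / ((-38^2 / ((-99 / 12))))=37430239 / 81095040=0.46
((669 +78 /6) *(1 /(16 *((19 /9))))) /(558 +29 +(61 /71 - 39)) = 217899 /5923288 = 0.04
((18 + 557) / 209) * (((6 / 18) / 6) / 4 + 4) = 11.04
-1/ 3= -0.33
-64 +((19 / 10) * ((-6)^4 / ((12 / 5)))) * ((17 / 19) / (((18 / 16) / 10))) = 8096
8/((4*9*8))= 1/36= 0.03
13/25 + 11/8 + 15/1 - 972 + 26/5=-189981/200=-949.90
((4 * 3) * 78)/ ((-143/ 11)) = -72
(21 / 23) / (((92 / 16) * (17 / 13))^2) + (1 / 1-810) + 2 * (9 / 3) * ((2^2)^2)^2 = 2556379985 / 3516263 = 727.02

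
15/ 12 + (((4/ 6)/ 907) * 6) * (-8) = 4407/ 3628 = 1.21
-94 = -94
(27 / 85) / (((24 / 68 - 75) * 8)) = -1 / 1880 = -0.00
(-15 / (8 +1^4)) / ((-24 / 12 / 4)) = 10 / 3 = 3.33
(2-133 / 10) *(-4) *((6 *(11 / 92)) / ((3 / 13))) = 16159 / 115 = 140.51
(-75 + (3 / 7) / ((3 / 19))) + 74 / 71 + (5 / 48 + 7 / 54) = -15246059 / 214704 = -71.01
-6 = -6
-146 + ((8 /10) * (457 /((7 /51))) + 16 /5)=17646 /7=2520.86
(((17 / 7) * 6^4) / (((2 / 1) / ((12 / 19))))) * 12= 1586304 / 133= 11927.10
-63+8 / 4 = -61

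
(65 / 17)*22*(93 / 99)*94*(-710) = -268962200 / 51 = -5273768.63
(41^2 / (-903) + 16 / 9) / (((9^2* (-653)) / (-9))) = -0.00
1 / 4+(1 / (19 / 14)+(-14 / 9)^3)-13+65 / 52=-402433 / 27702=-14.53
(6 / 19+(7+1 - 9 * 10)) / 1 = -1552 / 19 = -81.68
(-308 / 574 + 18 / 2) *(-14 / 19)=-4858 / 779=-6.24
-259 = -259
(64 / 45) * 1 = 64 / 45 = 1.42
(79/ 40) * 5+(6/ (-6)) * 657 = -5177/ 8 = -647.12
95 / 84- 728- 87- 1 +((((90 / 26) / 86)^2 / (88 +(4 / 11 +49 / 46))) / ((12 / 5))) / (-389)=-753006112531903757 / 924082359876312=-814.87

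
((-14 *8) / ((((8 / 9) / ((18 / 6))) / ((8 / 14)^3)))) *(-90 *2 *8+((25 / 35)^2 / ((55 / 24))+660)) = 1452556800 / 26411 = 54998.18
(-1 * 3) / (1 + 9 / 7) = -21 / 16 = -1.31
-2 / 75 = -0.03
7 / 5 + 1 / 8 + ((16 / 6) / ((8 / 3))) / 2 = 81 / 40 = 2.02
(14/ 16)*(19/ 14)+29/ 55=1509/ 880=1.71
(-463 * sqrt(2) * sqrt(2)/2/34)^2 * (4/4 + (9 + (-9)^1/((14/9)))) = 12647771/16184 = 781.50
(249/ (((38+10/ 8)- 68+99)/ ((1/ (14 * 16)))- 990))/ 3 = 83/ 14746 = 0.01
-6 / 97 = -0.06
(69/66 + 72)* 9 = 14463/22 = 657.41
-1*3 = -3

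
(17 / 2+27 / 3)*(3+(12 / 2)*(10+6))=3465 / 2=1732.50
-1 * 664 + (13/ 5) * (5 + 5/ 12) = -7799/ 12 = -649.92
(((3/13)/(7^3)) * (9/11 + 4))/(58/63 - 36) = -1431/15485470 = -0.00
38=38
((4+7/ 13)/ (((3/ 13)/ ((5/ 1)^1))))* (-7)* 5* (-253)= 2612225/ 3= 870741.67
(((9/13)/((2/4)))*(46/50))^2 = 1.62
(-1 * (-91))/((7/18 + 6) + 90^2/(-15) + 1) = -1638/9587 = -0.17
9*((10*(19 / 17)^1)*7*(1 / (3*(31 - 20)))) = 3990 / 187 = 21.34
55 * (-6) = -330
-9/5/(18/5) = -1/2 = -0.50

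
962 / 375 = 2.57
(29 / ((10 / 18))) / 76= 261 / 380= 0.69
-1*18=-18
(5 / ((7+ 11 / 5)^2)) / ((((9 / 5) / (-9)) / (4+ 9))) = -8125 / 2116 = -3.84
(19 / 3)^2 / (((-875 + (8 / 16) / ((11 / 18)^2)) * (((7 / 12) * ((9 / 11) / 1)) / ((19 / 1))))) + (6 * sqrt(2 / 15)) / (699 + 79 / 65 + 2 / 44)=-36517316 / 19979757 + 572 * sqrt(30) / 1001373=-1.82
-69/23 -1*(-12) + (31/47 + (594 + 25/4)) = 609.91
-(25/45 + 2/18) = -2/3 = -0.67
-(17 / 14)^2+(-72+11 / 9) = -127453 / 1764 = -72.25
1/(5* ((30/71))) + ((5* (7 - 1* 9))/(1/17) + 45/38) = -239888/1425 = -168.34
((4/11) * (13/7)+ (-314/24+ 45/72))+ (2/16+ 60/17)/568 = -2959783/251328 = -11.78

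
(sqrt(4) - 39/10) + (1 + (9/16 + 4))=293/80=3.66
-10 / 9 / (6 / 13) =-65 / 27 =-2.41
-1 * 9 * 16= -144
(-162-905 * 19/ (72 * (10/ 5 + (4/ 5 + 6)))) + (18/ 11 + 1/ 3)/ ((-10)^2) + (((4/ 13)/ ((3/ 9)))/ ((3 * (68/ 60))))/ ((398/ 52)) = -10132359469/ 53586720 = -189.08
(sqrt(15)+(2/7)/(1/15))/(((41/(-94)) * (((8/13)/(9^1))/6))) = -247455/287 - 16497 * sqrt(15)/82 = -1641.39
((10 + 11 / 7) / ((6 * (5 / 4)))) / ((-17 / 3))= -162 / 595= -0.27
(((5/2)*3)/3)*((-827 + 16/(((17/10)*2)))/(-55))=13979/374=37.38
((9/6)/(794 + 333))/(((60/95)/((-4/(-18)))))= 19/40572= 0.00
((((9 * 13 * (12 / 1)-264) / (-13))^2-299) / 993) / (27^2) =1249069 / 122338593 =0.01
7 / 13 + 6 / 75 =201 / 325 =0.62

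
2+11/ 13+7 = 128/ 13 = 9.85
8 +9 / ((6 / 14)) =29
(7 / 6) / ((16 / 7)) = 49 / 96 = 0.51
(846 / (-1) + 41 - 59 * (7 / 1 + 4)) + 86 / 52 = -37761 / 26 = -1452.35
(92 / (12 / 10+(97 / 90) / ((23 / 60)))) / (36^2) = 2645 / 149472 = 0.02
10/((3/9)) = 30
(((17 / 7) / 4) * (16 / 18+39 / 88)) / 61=17935 / 1352736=0.01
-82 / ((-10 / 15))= 123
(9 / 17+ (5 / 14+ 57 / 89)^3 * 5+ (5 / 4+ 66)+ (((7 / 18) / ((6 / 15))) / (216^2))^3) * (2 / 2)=1416891403949657494948300794437 / 19477942101997014071214342144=72.74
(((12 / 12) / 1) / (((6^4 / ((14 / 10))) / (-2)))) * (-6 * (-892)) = -1561 / 135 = -11.56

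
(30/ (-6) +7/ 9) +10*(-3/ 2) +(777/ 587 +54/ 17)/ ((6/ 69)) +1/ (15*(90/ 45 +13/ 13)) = 3248337/ 99790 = 32.55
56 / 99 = 0.57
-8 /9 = -0.89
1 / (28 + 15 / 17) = 17 / 491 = 0.03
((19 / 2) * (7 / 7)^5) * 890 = 8455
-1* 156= -156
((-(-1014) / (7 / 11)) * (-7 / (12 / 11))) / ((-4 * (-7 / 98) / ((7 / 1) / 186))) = -1002001 / 744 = -1346.78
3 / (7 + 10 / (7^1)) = 21 / 59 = 0.36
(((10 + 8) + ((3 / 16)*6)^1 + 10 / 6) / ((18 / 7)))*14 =24451 / 216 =113.20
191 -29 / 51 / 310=3019681 / 15810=191.00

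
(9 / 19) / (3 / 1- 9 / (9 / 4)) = -9 / 19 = -0.47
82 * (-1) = -82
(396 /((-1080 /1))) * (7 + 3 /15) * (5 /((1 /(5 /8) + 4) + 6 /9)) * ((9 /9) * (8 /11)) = -72 /47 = -1.53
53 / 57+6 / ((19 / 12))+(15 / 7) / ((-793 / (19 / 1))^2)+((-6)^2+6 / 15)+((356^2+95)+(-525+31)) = 158548145658727 / 1254553755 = 126378.12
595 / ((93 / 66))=13090 / 31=422.26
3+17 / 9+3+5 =12.89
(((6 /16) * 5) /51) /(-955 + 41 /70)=-175 /4543012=-0.00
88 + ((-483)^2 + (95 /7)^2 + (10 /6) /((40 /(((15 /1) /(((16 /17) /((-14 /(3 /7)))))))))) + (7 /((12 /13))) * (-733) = 2144844379 /9408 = 227980.91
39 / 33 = 13 / 11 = 1.18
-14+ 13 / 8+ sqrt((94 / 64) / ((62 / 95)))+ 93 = sqrt(138415) / 248+ 645 / 8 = 82.13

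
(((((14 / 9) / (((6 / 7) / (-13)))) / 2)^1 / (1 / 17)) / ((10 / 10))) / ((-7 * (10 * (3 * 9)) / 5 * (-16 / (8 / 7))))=-221 / 5832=-0.04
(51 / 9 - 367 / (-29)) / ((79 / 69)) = 36662 / 2291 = 16.00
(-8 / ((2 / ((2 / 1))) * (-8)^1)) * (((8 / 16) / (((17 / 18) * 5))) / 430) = 9 / 36550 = 0.00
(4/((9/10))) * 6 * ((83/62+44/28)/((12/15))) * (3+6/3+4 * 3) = 357850/217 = 1649.08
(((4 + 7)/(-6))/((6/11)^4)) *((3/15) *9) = -37.28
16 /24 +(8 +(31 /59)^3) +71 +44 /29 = 1453183694 /17867973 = 81.33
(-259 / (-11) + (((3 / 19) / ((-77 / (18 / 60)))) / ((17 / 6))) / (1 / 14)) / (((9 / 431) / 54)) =98322306 / 1615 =60880.68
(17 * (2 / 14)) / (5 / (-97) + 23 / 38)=62662 / 14287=4.39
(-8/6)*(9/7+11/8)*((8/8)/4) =-0.89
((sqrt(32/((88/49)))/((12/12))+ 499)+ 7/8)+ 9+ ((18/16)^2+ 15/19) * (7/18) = 14 * sqrt(11)/11+ 3718583/7296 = 513.90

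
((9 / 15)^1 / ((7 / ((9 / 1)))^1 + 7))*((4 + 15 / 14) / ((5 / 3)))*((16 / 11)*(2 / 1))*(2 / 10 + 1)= 276048 / 336875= 0.82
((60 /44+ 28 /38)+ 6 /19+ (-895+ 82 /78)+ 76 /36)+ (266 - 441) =-26028295 /24453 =-1064.42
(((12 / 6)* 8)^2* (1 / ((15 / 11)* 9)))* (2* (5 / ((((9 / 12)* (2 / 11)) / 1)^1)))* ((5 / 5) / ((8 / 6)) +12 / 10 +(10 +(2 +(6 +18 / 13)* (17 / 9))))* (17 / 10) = 5729584256 / 78975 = 72549.34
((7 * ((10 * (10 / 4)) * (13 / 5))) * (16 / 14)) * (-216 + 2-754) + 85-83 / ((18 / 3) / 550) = -510883.33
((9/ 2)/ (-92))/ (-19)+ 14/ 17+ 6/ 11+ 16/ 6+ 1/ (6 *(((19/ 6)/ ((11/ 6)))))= 2703079/ 653752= 4.13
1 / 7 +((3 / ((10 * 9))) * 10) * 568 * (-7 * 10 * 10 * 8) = -22265597 / 21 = -1060266.52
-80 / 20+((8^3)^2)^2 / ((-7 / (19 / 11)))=-1305670058292 / 77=-16956754003.79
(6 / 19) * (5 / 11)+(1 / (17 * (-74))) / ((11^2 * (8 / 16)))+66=95648237 / 1446071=66.14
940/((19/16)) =15040/19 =791.58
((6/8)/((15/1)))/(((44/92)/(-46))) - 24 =-3169/110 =-28.81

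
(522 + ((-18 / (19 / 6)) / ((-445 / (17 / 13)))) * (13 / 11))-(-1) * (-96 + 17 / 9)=358178779 / 837045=427.91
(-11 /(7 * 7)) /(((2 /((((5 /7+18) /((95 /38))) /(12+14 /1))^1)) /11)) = -15851 /44590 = -0.36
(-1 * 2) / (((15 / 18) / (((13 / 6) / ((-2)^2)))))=-13 / 10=-1.30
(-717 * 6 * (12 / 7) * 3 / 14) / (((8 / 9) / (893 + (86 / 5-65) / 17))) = -6591681423 / 4165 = -1582636.60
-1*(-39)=39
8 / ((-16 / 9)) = -9 / 2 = -4.50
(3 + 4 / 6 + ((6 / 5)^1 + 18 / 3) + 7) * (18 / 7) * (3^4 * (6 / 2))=11164.11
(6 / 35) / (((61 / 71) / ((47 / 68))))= 10011 / 72590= 0.14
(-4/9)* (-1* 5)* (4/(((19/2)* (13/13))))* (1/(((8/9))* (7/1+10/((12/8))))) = 60/779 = 0.08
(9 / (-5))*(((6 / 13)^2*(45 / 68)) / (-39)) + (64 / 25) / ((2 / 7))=8372251 / 933725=8.97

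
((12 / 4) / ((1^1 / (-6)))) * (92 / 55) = -1656 / 55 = -30.11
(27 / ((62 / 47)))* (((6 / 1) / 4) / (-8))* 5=-19035 / 992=-19.19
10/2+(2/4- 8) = -5/2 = -2.50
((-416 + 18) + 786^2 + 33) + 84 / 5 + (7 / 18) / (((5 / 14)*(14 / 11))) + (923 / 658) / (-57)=617448.63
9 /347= 0.03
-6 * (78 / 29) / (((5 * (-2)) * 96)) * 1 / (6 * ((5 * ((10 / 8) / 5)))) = 13 / 5800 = 0.00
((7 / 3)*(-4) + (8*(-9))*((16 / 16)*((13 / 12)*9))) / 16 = -1067 / 24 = -44.46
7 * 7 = 49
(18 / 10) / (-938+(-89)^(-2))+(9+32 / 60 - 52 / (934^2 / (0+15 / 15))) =231666078507041 / 24305682102495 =9.53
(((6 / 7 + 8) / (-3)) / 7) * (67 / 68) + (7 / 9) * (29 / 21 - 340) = -11865619 / 44982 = -263.79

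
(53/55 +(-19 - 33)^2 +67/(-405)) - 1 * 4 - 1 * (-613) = 14762971/4455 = 3313.80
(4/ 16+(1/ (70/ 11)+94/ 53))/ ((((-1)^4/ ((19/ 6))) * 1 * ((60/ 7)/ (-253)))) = -77782067/ 381600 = -203.83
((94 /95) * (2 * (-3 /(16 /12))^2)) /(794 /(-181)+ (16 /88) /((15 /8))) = -22739211 /9736664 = -2.34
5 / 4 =1.25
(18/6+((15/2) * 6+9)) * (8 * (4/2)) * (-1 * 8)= -7296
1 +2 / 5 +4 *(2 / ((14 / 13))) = 309 / 35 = 8.83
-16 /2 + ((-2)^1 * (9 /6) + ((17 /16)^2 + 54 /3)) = 2081 /256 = 8.13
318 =318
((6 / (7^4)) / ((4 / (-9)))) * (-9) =243 / 4802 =0.05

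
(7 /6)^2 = 49 /36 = 1.36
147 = 147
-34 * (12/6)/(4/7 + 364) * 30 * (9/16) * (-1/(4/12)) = 48195/5104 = 9.44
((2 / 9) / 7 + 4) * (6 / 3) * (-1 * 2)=-16.13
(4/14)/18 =0.02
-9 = -9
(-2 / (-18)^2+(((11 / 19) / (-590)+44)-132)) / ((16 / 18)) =-4994461 / 50445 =-99.01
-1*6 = -6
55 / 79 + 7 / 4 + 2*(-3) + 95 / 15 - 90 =-87.22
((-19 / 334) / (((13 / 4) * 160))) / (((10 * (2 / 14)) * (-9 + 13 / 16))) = 133 / 14220050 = 0.00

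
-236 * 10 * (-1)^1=2360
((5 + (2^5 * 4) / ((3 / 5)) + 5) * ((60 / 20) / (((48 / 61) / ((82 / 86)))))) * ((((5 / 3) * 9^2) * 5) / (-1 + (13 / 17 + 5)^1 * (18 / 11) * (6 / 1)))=9856.35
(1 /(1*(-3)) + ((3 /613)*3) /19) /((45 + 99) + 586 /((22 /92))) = -6391 /49860807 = -0.00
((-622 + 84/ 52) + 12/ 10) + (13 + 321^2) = 102434.82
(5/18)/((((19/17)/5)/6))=425/57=7.46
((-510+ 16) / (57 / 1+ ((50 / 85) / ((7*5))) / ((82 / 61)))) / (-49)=172159 / 973574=0.18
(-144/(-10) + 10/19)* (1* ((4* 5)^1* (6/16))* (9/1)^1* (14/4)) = 134001/38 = 3526.34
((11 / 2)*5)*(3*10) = 825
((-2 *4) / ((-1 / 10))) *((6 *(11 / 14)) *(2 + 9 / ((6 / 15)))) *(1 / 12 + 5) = 46970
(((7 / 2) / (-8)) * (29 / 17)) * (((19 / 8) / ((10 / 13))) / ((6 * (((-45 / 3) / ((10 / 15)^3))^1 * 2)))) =50141 / 13219200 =0.00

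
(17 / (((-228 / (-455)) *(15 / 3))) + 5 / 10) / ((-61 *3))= -1661 / 41724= -0.04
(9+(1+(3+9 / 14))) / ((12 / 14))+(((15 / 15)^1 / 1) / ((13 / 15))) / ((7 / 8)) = 18821 / 1092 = 17.24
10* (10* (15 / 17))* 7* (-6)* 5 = -315000 / 17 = -18529.41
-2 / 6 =-1 / 3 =-0.33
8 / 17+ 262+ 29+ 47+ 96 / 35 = 203022 / 595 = 341.21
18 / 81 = 2 / 9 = 0.22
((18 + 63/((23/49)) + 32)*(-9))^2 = 1454125689/529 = 2748819.83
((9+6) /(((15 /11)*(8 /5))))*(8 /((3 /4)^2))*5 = 4400 /9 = 488.89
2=2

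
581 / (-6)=-581 / 6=-96.83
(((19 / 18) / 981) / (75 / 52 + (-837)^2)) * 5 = 2470 / 321637494627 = 0.00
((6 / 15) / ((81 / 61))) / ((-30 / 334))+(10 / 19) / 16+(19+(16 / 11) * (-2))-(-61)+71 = 144.77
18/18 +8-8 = 1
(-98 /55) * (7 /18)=-343 /495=-0.69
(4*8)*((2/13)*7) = 34.46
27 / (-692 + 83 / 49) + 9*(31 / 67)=3116178 / 755425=4.13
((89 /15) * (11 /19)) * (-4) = -3916 /285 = -13.74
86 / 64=43 / 32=1.34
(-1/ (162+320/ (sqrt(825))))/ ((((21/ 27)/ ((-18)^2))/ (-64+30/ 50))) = 1235423178/ 7542115 - 14789952 * sqrt(33)/ 7542115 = 152.54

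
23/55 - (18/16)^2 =-2983/3520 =-0.85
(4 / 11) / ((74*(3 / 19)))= 38 / 1221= 0.03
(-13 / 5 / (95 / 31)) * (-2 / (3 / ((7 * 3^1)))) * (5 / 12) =2821 / 570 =4.95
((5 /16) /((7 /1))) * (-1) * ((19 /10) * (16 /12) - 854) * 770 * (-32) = -2809840 /3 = -936613.33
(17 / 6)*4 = 34 / 3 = 11.33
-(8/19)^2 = -64/361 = -0.18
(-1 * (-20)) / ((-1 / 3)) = -60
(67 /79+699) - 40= 52128 /79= 659.85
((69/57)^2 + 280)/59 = 101609/21299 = 4.77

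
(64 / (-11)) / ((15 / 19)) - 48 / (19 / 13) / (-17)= -289808 / 53295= -5.44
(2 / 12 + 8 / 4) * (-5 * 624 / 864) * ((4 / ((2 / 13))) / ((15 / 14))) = -15379 / 81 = -189.86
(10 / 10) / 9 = 1 / 9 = 0.11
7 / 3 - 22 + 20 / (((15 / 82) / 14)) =1511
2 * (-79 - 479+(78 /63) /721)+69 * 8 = -8539472 /15141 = -564.00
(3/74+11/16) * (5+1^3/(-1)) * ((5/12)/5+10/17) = 59047/30192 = 1.96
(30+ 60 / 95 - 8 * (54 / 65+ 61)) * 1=-573058 / 1235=-464.01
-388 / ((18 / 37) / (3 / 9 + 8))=-6646.30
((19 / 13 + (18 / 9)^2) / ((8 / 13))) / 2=71 / 16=4.44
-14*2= -28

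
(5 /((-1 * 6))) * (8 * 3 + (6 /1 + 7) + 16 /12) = -575 /18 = -31.94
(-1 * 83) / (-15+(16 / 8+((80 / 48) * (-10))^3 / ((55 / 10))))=24651 / 253861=0.10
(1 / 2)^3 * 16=2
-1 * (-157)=157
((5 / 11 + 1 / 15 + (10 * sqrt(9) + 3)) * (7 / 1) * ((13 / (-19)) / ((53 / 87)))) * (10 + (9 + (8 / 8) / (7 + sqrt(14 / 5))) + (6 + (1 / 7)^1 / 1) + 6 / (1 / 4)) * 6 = -47488048738 / 609235 + 4170374 * sqrt(70) / 609235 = -77889.74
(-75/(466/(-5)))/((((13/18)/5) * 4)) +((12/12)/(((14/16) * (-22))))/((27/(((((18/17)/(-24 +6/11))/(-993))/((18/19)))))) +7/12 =1.98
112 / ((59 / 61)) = 6832 / 59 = 115.80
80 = 80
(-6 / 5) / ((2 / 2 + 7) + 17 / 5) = -2 / 19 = -0.11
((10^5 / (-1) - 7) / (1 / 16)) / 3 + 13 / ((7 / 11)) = -11200355 / 21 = -533350.24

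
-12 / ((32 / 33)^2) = -3267 / 256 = -12.76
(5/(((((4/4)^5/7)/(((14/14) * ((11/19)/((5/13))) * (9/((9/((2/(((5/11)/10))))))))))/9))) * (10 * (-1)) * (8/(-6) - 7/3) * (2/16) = 1816815/19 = 95621.84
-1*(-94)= 94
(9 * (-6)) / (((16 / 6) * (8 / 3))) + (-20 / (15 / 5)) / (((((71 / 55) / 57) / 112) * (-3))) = 74853841 / 6816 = 10982.08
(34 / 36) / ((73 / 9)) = 17 / 146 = 0.12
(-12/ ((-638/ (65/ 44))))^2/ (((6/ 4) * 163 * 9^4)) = 0.00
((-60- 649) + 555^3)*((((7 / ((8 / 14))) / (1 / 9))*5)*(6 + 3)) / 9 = 188475865515 / 2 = 94237932757.50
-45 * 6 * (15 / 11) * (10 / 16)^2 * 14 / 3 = -118125 / 176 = -671.16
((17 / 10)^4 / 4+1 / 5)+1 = 3.29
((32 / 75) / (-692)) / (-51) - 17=-11249317 / 661725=-17.00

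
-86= -86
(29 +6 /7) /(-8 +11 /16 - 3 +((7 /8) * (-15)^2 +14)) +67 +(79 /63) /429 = 5824050776 /86729643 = 67.15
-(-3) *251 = 753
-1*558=-558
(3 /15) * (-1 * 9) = -1.80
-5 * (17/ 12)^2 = -1445/ 144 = -10.03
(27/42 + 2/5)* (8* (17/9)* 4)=63.03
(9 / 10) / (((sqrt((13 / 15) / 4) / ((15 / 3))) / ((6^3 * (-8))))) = -15552 * sqrt(195) / 13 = -16705.53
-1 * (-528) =528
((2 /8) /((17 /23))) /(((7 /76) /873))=381501 /119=3205.89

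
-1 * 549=-549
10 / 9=1.11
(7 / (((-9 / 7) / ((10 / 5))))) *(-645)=21070 / 3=7023.33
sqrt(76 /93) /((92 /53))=53*sqrt(1767) /4278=0.52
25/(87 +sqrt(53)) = 2175/7516 - 25 * sqrt(53)/7516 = 0.27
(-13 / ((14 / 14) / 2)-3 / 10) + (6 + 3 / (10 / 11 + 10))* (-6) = -1279 / 20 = -63.95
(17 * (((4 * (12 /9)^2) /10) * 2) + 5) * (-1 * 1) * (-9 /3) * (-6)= -2626 /5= -525.20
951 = 951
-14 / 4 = -7 / 2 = -3.50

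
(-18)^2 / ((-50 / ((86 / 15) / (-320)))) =1161 / 10000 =0.12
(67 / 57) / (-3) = -67 / 171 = -0.39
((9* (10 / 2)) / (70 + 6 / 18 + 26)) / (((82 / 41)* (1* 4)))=135 / 2312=0.06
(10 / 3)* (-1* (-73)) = 730 / 3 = 243.33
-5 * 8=-40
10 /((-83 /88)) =-880 /83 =-10.60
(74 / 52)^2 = 1369 / 676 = 2.03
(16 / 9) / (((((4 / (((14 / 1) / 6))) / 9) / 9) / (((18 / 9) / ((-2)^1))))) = -84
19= 19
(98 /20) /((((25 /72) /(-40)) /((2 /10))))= -14112 /125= -112.90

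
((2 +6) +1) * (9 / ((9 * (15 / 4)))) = 12 / 5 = 2.40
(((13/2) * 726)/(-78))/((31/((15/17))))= -1.72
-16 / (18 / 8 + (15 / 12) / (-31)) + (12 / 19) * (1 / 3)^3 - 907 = -21417373 / 23427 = -914.22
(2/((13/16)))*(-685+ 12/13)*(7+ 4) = -3130336/169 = -18522.70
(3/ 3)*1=1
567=567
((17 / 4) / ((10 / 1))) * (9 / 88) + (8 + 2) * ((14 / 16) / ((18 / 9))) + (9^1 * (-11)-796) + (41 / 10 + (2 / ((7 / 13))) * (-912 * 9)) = -154607813 / 4928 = -31373.34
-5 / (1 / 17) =-85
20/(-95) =-4/19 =-0.21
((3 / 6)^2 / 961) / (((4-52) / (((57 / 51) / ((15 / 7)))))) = -133 / 47050560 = -0.00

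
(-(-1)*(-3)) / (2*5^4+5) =-3 / 1255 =-0.00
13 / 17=0.76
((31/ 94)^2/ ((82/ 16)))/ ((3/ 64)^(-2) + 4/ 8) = 34596/ 742756369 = 0.00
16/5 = 3.20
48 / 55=0.87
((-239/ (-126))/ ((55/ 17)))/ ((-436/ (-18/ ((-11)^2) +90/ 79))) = -1068569/ 802286870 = -0.00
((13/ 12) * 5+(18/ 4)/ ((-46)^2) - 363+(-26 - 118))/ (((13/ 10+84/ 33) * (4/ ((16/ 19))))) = -350244125/ 12754719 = -27.46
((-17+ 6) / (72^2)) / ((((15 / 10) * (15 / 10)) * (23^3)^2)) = -11 / 1726690609296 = -0.00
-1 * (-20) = 20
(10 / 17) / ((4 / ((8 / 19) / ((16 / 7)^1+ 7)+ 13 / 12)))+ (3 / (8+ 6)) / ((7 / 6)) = 1726607 / 4938024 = 0.35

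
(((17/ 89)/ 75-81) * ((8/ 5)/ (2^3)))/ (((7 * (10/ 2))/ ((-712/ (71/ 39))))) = 181.02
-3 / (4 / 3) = -9 / 4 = -2.25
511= 511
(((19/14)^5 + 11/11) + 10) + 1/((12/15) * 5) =8526619/537824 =15.85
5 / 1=5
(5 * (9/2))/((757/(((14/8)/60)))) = 21/24224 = 0.00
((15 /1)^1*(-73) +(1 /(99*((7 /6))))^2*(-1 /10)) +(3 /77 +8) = -290006642 /266805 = -1086.96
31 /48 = 0.65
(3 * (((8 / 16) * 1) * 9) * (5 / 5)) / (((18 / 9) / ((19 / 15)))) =171 / 20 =8.55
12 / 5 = 2.40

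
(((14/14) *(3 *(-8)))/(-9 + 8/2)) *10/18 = 8/3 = 2.67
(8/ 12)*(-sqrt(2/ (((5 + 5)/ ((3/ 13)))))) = -2*sqrt(195)/ 195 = -0.14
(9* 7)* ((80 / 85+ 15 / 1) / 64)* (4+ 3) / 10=119511 / 10880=10.98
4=4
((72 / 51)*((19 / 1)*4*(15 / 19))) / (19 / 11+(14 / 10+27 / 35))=554400 / 25517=21.73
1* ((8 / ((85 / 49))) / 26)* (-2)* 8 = -3136 / 1105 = -2.84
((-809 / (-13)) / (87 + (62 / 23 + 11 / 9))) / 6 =55821 / 489320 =0.11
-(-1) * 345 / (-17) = -345 / 17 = -20.29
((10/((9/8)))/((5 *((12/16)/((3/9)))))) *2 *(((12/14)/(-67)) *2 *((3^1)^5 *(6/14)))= -4.21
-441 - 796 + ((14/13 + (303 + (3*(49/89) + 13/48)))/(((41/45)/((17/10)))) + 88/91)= -7067095227/10625888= -665.08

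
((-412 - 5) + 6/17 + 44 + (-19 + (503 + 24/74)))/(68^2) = 70245/2908496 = 0.02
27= 27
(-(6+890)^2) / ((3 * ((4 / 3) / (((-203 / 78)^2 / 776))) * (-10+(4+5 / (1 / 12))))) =-129231424 / 3983499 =-32.44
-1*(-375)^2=-140625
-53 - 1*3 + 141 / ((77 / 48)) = 2456 / 77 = 31.90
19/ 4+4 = 35/ 4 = 8.75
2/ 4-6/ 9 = -1/ 6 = -0.17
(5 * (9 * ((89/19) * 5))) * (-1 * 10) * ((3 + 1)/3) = -267000/19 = -14052.63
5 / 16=0.31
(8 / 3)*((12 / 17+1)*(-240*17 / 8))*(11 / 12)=-6380 / 3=-2126.67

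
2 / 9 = 0.22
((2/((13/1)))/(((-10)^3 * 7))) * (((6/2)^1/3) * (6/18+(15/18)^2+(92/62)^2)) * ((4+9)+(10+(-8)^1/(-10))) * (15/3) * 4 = -1899461/56218500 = -0.03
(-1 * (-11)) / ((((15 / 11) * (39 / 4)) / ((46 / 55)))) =2024 / 2925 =0.69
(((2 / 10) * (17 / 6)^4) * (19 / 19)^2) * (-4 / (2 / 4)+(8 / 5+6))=-83521 / 16200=-5.16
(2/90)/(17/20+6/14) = 28/1611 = 0.02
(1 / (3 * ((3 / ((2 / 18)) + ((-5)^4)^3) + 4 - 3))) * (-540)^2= 0.00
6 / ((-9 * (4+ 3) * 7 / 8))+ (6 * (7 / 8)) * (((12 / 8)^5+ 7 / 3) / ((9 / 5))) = 1628251 / 56448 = 28.85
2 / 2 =1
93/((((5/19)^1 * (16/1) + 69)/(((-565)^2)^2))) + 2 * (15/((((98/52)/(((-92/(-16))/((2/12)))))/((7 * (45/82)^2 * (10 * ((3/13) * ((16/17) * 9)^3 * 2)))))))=10410072487986348290625/80415477961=129453592168.35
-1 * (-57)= 57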